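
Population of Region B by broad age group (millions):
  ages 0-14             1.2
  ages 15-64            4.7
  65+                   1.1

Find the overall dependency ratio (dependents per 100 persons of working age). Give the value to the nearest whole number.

Total dependency ratio = (1.2 + 1.1) / 4.7 × 100 = 2.3 / 4.7 × 100 = 49

Total dependency ratio: 49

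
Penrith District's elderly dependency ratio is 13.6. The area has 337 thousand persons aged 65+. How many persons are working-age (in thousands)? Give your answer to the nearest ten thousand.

Old-age dependency ratio = elderly / working-age × 100
13.6 = 337 / W × 100
⇒ 2 480

Working-age: 2 480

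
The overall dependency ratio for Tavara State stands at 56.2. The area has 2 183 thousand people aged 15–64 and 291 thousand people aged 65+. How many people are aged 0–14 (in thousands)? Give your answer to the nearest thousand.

Total dependency ratio = (youth + elderly) / working-age × 100
56.2 = (Y + 291) / 2 183 × 100
⇒ 936

Aged 0–14: 936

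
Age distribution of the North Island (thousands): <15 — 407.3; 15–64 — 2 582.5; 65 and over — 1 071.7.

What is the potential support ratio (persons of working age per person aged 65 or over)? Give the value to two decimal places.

Potential support ratio: 2.41

Potential support ratio = 2 582.5 / 1 071.7 = 2.41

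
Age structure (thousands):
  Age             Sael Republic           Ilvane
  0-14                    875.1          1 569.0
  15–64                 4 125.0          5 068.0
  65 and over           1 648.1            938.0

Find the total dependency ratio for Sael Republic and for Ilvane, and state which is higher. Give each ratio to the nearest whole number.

Sael Republic: (875.1 + 1 648.1) / 4 125.0 × 100 = 2 523.2 / 4 125.0 × 100 = 61
Ilvane: (1 569.0 + 938.0) / 5 068.0 × 100 = 2 507.0 / 5 068.0 × 100 = 49

Sael Republic: 61
Ilvane: 49
Higher: Sael Republic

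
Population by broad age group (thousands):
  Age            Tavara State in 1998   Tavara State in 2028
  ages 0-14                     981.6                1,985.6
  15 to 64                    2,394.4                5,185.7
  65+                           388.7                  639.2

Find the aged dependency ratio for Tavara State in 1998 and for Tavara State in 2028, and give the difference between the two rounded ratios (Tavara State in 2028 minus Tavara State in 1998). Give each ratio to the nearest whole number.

Tavara State in 1998: 16
Tavara State in 2028: 12
Difference: -4

Tavara State in 1998: 388.7 / 2,394.4 × 100 = 16
Tavara State in 2028: 639.2 / 5,185.7 × 100 = 12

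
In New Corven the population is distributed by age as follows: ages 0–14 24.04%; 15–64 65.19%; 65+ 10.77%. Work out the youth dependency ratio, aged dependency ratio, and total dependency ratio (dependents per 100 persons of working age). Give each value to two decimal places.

Youth dependency ratio: 36.88
Old-age dependency ratio: 16.52
Total dependency ratio: 53.40

Youth dependency ratio = 24.04 / 65.19 × 100 = 36.88
Old-age dependency ratio = 10.77 / 65.19 × 100 = 16.52
Total dependency ratio = (24.04 + 10.77) / 65.19 × 100 = 34.81 / 65.19 × 100 = 53.40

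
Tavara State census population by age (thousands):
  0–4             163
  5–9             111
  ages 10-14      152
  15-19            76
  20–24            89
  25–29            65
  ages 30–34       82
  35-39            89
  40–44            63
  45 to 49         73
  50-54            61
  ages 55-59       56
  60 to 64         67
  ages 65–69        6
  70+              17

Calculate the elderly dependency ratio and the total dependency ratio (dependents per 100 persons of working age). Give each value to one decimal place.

Old-age dependency ratio: 3.2
Total dependency ratio: 62.3

0–14: 163 + 111 + 152 = 426
15–64: 76 + 89 + 65 + 82 + 89 + 63 + 73 + 61 + 56 + 67 = 721
65+: 6 + 17 = 23
Old-age dependency ratio = 23 / 721 × 100 = 3.2
Total dependency ratio = (426 + 23) / 721 × 100 = 449 / 721 × 100 = 62.3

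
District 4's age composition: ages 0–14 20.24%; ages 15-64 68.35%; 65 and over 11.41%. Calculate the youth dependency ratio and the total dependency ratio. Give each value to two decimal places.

Youth dependency ratio = 20.24 / 68.35 × 100 = 29.61
Total dependency ratio = (20.24 + 11.41) / 68.35 × 100 = 31.65 / 68.35 × 100 = 46.31

Youth dependency ratio: 29.61
Total dependency ratio: 46.31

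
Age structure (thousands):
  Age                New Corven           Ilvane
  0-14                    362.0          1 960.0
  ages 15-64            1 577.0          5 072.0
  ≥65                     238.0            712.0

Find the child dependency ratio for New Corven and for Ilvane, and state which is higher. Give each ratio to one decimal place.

New Corven: 23.0
Ilvane: 38.6
Higher: Ilvane

New Corven: 362.0 / 1 577.0 × 100 = 23.0
Ilvane: 1 960.0 / 5 072.0 × 100 = 38.6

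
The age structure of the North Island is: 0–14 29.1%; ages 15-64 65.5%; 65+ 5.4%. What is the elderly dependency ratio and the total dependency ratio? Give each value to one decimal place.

Old-age dependency ratio = 5.4 / 65.5 × 100 = 8.2
Total dependency ratio = (29.1 + 5.4) / 65.5 × 100 = 34.5 / 65.5 × 100 = 52.7

Old-age dependency ratio: 8.2
Total dependency ratio: 52.7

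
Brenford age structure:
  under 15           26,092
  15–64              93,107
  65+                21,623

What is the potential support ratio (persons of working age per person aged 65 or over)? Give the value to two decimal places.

Potential support ratio: 4.31

Potential support ratio = 93,107 / 21,623 = 4.31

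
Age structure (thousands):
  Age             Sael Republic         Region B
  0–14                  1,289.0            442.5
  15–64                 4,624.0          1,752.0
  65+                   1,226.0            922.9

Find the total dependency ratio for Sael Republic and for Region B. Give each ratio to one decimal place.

Sael Republic: 54.4
Region B: 77.9

Sael Republic: (1,289.0 + 1,226.0) / 4,624.0 × 100 = 2,515.0 / 4,624.0 × 100 = 54.4
Region B: (442.5 + 922.9) / 1,752.0 × 100 = 1,365.4 / 1,752.0 × 100 = 77.9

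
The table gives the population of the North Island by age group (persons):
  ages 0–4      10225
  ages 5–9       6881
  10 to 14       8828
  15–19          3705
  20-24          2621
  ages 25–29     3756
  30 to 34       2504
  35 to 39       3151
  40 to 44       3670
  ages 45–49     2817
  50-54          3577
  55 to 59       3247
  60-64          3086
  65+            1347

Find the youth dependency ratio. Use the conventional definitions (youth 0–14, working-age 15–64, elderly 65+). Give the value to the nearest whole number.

0–14: 10225 + 6881 + 8828 = 25934
15–64: 3705 + 2621 + 3756 + 2504 + 3151 + 3670 + 2817 + 3577 + 3247 + 3086 = 32134
65+: 1347
Youth dependency ratio = 25934 / 32134 × 100 = 81

Youth dependency ratio: 81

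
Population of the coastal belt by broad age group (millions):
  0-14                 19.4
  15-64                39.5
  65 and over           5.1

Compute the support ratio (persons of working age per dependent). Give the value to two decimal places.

Support ratio: 1.61

Support ratio = 39.5 / (19.4 + 5.1) = 39.5 / 24.5 = 1.61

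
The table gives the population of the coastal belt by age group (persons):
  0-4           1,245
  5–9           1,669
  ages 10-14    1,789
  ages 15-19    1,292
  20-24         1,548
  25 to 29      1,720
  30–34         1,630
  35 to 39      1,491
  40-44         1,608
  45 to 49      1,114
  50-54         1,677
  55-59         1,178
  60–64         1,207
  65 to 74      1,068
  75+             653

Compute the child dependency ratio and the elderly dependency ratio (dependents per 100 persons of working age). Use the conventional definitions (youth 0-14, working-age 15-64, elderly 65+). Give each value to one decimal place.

Youth dependency ratio: 32.5
Old-age dependency ratio: 11.9

0–14: 1,245 + 1,669 + 1,789 = 4,703
15–64: 1,292 + 1,548 + 1,720 + 1,630 + 1,491 + 1,608 + 1,114 + 1,677 + 1,178 + 1,207 = 14,465
65+: 1,068 + 653 = 1,721
Youth dependency ratio = 4,703 / 14,465 × 100 = 32.5
Old-age dependency ratio = 1,721 / 14,465 × 100 = 11.9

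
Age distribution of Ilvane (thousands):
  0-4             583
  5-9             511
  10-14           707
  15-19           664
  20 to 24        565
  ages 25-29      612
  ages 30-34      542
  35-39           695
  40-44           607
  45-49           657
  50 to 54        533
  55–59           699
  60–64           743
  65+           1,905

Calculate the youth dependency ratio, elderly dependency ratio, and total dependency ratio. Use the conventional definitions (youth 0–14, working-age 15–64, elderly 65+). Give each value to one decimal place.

Youth dependency ratio: 28.5
Old-age dependency ratio: 30.2
Total dependency ratio: 58.7

0–14: 583 + 511 + 707 = 1,801
15–64: 664 + 565 + 612 + 542 + 695 + 607 + 657 + 533 + 699 + 743 = 6,317
65+: 1,905
Youth dependency ratio = 1,801 / 6,317 × 100 = 28.5
Old-age dependency ratio = 1,905 / 6,317 × 100 = 30.2
Total dependency ratio = (1,801 + 1,905) / 6,317 × 100 = 3,706 / 6,317 × 100 = 58.7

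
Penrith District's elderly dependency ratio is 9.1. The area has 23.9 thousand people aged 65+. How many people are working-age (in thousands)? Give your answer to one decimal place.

Old-age dependency ratio = elderly / working-age × 100
9.1 = 23.9 / W × 100
⇒ 262.6

Working-age: 262.6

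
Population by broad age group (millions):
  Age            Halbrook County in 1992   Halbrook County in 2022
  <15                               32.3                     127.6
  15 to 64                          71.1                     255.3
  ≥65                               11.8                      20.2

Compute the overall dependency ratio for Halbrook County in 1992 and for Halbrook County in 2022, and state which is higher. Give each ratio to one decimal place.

Halbrook County in 1992: (32.3 + 11.8) / 71.1 × 100 = 44.1 / 71.1 × 100 = 62.0
Halbrook County in 2022: (127.6 + 20.2) / 255.3 × 100 = 147.8 / 255.3 × 100 = 57.9

Halbrook County in 1992: 62.0
Halbrook County in 2022: 57.9
Higher: Halbrook County in 1992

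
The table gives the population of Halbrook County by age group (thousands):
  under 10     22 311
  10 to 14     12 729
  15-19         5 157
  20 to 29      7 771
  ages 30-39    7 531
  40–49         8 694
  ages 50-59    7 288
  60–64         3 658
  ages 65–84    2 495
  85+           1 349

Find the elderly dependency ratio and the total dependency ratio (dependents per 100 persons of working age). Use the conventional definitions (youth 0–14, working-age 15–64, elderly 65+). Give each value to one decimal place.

0–14: 22 311 + 12 729 = 35 040
15–64: 5 157 + 7 771 + 7 531 + 8 694 + 7 288 + 3 658 = 40 099
65+: 2 495 + 1 349 = 3 844
Old-age dependency ratio = 3 844 / 40 099 × 100 = 9.6
Total dependency ratio = (35 040 + 3 844) / 40 099 × 100 = 38 884 / 40 099 × 100 = 97.0

Old-age dependency ratio: 9.6
Total dependency ratio: 97.0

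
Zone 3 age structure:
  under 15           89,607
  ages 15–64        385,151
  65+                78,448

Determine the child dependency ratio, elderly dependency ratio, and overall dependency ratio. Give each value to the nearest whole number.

Youth dependency ratio = 89,607 / 385,151 × 100 = 23
Old-age dependency ratio = 78,448 / 385,151 × 100 = 20
Total dependency ratio = (89,607 + 78,448) / 385,151 × 100 = 168,055 / 385,151 × 100 = 44

Youth dependency ratio: 23
Old-age dependency ratio: 20
Total dependency ratio: 44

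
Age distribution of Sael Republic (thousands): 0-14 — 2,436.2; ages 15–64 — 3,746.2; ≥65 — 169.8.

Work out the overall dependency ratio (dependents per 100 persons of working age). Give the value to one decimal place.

Total dependency ratio: 69.6

Total dependency ratio = (2,436.2 + 169.8) / 3,746.2 × 100 = 2,606.0 / 3,746.2 × 100 = 69.6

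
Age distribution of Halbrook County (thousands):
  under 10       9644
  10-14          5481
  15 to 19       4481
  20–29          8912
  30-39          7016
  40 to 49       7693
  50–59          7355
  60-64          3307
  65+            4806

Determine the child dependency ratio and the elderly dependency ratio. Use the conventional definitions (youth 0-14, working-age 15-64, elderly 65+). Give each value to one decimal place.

0–14: 9644 + 5481 = 15125
15–64: 4481 + 8912 + 7016 + 7693 + 7355 + 3307 = 38764
65+: 4806
Youth dependency ratio = 15125 / 38764 × 100 = 39.0
Old-age dependency ratio = 4806 / 38764 × 100 = 12.4

Youth dependency ratio: 39.0
Old-age dependency ratio: 12.4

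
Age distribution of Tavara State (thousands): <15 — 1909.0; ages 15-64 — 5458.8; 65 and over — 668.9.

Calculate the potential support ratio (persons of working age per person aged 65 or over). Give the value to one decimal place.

Potential support ratio = 5458.8 / 668.9 = 8.2

Potential support ratio: 8.2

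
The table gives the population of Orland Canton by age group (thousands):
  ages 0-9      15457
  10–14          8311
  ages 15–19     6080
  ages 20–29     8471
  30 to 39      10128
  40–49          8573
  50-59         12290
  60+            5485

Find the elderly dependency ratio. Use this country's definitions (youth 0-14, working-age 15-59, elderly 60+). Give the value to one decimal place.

Old-age dependency ratio: 12.0

0–14: 15457 + 8311 = 23768
15–59: 6080 + 8471 + 10128 + 8573 + 12290 = 45542
60+: 5485
Old-age dependency ratio = 5485 / 45542 × 100 = 12.0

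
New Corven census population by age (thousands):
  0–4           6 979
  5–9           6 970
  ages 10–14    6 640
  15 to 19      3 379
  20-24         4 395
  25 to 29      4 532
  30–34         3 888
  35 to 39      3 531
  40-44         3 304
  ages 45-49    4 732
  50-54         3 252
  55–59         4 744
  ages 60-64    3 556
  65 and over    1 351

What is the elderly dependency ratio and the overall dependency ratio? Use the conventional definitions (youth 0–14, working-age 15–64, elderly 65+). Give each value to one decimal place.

Old-age dependency ratio: 3.4
Total dependency ratio: 55.8

0–14: 6 979 + 6 970 + 6 640 = 20 589
15–64: 3 379 + 4 395 + 4 532 + 3 888 + 3 531 + 3 304 + 4 732 + 3 252 + 4 744 + 3 556 = 39 313
65+: 1 351
Old-age dependency ratio = 1 351 / 39 313 × 100 = 3.4
Total dependency ratio = (20 589 + 1 351) / 39 313 × 100 = 21 940 / 39 313 × 100 = 55.8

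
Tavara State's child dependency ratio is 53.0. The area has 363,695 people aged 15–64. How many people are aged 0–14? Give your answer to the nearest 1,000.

Aged 0–14: 193,000

Youth dependency ratio = youth / working-age × 100
53.0 = Y / 363,695 × 100
⇒ 193,000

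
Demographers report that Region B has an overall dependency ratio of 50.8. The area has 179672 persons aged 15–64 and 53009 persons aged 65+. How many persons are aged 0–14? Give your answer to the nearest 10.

Aged 0–14: 38260

Total dependency ratio = (youth + elderly) / working-age × 100
50.8 = (Y + 53009) / 179672 × 100
⇒ 38260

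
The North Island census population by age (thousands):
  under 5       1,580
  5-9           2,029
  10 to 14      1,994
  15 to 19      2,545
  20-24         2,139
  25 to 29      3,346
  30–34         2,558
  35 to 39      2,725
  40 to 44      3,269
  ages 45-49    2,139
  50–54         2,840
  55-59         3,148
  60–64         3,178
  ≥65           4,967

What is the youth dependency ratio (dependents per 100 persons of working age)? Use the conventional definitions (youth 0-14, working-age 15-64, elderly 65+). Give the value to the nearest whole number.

0–14: 1,580 + 2,029 + 1,994 = 5,603
15–64: 2,545 + 2,139 + 3,346 + 2,558 + 2,725 + 3,269 + 2,139 + 2,840 + 3,148 + 3,178 = 27,887
65+: 4,967
Youth dependency ratio = 5,603 / 27,887 × 100 = 20

Youth dependency ratio: 20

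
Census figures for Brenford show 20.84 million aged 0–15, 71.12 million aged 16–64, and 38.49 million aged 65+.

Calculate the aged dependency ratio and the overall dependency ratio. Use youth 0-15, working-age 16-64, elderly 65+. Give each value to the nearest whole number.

Old-age dependency ratio: 54
Total dependency ratio: 83

Old-age dependency ratio = 38.49 / 71.12 × 100 = 54
Total dependency ratio = (20.84 + 38.49) / 71.12 × 100 = 59.33 / 71.12 × 100 = 83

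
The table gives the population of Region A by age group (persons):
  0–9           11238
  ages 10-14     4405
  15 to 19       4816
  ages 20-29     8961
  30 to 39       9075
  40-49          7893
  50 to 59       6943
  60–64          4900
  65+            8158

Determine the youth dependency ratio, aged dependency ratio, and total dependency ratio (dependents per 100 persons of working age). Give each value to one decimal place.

Youth dependency ratio: 36.7
Old-age dependency ratio: 19.2
Total dependency ratio: 55.9

0–14: 11238 + 4405 = 15643
15–64: 4816 + 8961 + 9075 + 7893 + 6943 + 4900 = 42588
65+: 8158
Youth dependency ratio = 15643 / 42588 × 100 = 36.7
Old-age dependency ratio = 8158 / 42588 × 100 = 19.2
Total dependency ratio = (15643 + 8158) / 42588 × 100 = 23801 / 42588 × 100 = 55.9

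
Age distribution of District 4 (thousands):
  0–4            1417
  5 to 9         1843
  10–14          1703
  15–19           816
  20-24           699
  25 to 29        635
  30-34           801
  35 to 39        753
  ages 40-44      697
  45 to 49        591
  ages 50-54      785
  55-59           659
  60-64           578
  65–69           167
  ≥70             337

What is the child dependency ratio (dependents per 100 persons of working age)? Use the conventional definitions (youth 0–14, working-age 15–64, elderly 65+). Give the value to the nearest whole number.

0–14: 1417 + 1843 + 1703 = 4963
15–64: 816 + 699 + 635 + 801 + 753 + 697 + 591 + 785 + 659 + 578 = 7014
65+: 167 + 337 = 504
Youth dependency ratio = 4963 / 7014 × 100 = 71

Youth dependency ratio: 71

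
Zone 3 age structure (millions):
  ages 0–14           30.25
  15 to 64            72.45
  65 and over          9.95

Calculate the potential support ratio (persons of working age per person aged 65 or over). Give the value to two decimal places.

Potential support ratio = 72.45 / 9.95 = 7.28

Potential support ratio: 7.28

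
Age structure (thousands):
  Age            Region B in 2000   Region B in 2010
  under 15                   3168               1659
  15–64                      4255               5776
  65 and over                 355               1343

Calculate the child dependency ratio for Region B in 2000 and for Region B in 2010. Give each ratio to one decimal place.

Region B in 2000: 74.5
Region B in 2010: 28.7

Region B in 2000: 3168 / 4255 × 100 = 74.5
Region B in 2010: 1659 / 5776 × 100 = 28.7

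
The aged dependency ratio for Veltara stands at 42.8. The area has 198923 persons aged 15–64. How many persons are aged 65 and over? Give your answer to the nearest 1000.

Old-age dependency ratio = elderly / working-age × 100
42.8 = E / 198923 × 100
⇒ 85000

Aged 65 and over: 85000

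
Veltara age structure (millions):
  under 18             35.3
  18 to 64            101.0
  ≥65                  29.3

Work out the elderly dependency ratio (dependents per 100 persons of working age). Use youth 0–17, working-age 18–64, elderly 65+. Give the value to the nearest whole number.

Old-age dependency ratio = 29.3 / 101.0 × 100 = 29

Old-age dependency ratio: 29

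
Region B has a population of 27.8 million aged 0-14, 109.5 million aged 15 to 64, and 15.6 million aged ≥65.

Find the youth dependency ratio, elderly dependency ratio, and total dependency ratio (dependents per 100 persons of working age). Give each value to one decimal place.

Youth dependency ratio = 27.8 / 109.5 × 100 = 25.4
Old-age dependency ratio = 15.6 / 109.5 × 100 = 14.2
Total dependency ratio = (27.8 + 15.6) / 109.5 × 100 = 43.4 / 109.5 × 100 = 39.6

Youth dependency ratio: 25.4
Old-age dependency ratio: 14.2
Total dependency ratio: 39.6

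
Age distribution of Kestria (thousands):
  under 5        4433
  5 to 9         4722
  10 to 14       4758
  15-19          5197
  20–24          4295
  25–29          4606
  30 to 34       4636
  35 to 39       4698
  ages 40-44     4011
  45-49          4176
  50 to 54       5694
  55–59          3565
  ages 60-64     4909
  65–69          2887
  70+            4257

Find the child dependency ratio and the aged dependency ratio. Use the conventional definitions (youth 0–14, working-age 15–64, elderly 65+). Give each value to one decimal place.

0–14: 4433 + 4722 + 4758 = 13913
15–64: 5197 + 4295 + 4606 + 4636 + 4698 + 4011 + 4176 + 5694 + 3565 + 4909 = 45787
65+: 2887 + 4257 = 7144
Youth dependency ratio = 13913 / 45787 × 100 = 30.4
Old-age dependency ratio = 7144 / 45787 × 100 = 15.6

Youth dependency ratio: 30.4
Old-age dependency ratio: 15.6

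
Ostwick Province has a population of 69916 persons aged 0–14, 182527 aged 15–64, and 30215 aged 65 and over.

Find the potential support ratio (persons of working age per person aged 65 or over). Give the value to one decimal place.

Potential support ratio = 182527 / 30215 = 6.0

Potential support ratio: 6.0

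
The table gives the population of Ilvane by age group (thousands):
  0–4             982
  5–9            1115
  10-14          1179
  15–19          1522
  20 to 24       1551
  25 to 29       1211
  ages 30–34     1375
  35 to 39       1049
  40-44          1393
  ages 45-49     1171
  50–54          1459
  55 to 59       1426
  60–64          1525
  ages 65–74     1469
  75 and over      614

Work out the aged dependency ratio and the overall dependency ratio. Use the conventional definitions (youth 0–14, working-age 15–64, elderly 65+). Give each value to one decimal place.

0–14: 982 + 1115 + 1179 = 3276
15–64: 1522 + 1551 + 1211 + 1375 + 1049 + 1393 + 1171 + 1459 + 1426 + 1525 = 13682
65+: 1469 + 614 = 2083
Old-age dependency ratio = 2083 / 13682 × 100 = 15.2
Total dependency ratio = (3276 + 2083) / 13682 × 100 = 5359 / 13682 × 100 = 39.2

Old-age dependency ratio: 15.2
Total dependency ratio: 39.2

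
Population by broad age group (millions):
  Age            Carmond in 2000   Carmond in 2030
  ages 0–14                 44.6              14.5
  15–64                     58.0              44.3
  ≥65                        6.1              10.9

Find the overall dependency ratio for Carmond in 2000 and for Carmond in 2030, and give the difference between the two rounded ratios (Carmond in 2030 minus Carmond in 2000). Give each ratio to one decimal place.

Carmond in 2000: (44.6 + 6.1) / 58.0 × 100 = 50.7 / 58.0 × 100 = 87.4
Carmond in 2030: (14.5 + 10.9) / 44.3 × 100 = 25.4 / 44.3 × 100 = 57.3

Carmond in 2000: 87.4
Carmond in 2030: 57.3
Difference: -30.1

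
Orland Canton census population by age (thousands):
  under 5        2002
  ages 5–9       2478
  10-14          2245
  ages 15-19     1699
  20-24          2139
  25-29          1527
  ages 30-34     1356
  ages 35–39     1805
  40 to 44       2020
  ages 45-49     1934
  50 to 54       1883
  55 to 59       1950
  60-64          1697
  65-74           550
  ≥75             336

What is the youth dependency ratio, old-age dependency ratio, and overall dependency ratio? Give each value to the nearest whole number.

0–14: 2002 + 2478 + 2245 = 6725
15–64: 1699 + 2139 + 1527 + 1356 + 1805 + 2020 + 1934 + 1883 + 1950 + 1697 = 18010
65+: 550 + 336 = 886
Youth dependency ratio = 6725 / 18010 × 100 = 37
Old-age dependency ratio = 886 / 18010 × 100 = 5
Total dependency ratio = (6725 + 886) / 18010 × 100 = 7611 / 18010 × 100 = 42

Youth dependency ratio: 37
Old-age dependency ratio: 5
Total dependency ratio: 42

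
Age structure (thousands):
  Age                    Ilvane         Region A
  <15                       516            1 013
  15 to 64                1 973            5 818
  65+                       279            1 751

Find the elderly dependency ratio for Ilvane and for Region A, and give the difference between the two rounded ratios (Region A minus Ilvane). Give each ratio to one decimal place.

Ilvane: 14.1
Region A: 30.1
Difference: +16.0

Ilvane: 279 / 1 973 × 100 = 14.1
Region A: 1 751 / 5 818 × 100 = 30.1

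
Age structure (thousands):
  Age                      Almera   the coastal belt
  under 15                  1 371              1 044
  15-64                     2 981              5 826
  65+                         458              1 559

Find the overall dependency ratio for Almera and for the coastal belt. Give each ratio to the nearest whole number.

Almera: (1 371 + 458) / 2 981 × 100 = 1 829 / 2 981 × 100 = 61
the coastal belt: (1 044 + 1 559) / 5 826 × 100 = 2 603 / 5 826 × 100 = 45

Almera: 61
the coastal belt: 45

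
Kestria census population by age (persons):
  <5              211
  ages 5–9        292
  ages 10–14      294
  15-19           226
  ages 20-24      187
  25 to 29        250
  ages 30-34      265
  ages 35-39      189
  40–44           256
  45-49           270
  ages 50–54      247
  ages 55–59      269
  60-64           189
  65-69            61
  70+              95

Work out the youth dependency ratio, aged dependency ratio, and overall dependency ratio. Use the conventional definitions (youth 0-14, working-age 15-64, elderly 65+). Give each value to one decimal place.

0–14: 211 + 292 + 294 = 797
15–64: 226 + 187 + 250 + 265 + 189 + 256 + 270 + 247 + 269 + 189 = 2348
65+: 61 + 95 = 156
Youth dependency ratio = 797 / 2348 × 100 = 33.9
Old-age dependency ratio = 156 / 2348 × 100 = 6.6
Total dependency ratio = (797 + 156) / 2348 × 100 = 953 / 2348 × 100 = 40.6

Youth dependency ratio: 33.9
Old-age dependency ratio: 6.6
Total dependency ratio: 40.6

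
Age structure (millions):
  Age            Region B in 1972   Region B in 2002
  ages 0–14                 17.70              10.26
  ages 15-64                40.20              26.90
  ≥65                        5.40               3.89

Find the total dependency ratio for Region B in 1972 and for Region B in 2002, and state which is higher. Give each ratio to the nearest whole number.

Region B in 1972: (17.70 + 5.40) / 40.20 × 100 = 23.10 / 40.20 × 100 = 57
Region B in 2002: (10.26 + 3.89) / 26.90 × 100 = 14.15 / 26.90 × 100 = 53

Region B in 1972: 57
Region B in 2002: 53
Higher: Region B in 1972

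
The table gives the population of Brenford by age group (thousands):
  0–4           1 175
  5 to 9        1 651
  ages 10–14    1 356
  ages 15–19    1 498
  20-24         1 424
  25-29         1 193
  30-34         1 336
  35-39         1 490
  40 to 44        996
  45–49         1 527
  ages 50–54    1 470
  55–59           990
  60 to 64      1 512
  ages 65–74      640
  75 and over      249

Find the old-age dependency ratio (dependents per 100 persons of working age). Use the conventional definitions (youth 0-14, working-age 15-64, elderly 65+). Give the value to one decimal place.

Old-age dependency ratio: 6.6

0–14: 1 175 + 1 651 + 1 356 = 4 182
15–64: 1 498 + 1 424 + 1 193 + 1 336 + 1 490 + 996 + 1 527 + 1 470 + 990 + 1 512 = 13 436
65+: 640 + 249 = 889
Old-age dependency ratio = 889 / 13 436 × 100 = 6.6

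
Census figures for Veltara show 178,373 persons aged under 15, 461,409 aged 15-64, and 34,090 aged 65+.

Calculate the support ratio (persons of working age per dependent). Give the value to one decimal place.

Support ratio = 461,409 / (178,373 + 34,090) = 461,409 / 212,463 = 2.2

Support ratio: 2.2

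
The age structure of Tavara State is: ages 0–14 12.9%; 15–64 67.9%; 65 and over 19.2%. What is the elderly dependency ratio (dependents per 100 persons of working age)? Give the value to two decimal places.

Old-age dependency ratio = 19.2 / 67.9 × 100 = 28.28

Old-age dependency ratio: 28.28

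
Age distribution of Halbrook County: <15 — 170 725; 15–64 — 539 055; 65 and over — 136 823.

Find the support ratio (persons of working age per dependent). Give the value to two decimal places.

Support ratio = 539 055 / (170 725 + 136 823) = 539 055 / 307 548 = 1.75

Support ratio: 1.75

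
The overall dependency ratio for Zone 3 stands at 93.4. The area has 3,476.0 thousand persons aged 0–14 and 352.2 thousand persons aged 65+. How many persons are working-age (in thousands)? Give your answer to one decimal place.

Total dependency ratio = (youth + elderly) / working-age × 100
93.4 = (3,476.0 + 352.2) / W × 100
⇒ 4,098.7

Working-age: 4,098.7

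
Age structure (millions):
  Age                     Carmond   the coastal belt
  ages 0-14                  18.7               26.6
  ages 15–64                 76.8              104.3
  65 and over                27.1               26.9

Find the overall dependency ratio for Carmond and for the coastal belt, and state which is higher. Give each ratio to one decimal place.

Carmond: (18.7 + 27.1) / 76.8 × 100 = 45.8 / 76.8 × 100 = 59.6
the coastal belt: (26.6 + 26.9) / 104.3 × 100 = 53.5 / 104.3 × 100 = 51.3

Carmond: 59.6
the coastal belt: 51.3
Higher: Carmond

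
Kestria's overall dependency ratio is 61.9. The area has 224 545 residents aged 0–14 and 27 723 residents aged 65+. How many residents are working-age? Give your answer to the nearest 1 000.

Working-age: 408 000

Total dependency ratio = (youth + elderly) / working-age × 100
61.9 = (224 545 + 27 723) / W × 100
⇒ 408 000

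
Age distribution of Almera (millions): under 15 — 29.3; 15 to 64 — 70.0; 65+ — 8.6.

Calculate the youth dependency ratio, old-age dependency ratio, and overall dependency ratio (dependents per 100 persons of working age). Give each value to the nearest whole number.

Youth dependency ratio = 29.3 / 70.0 × 100 = 42
Old-age dependency ratio = 8.6 / 70.0 × 100 = 12
Total dependency ratio = (29.3 + 8.6) / 70.0 × 100 = 37.9 / 70.0 × 100 = 54

Youth dependency ratio: 42
Old-age dependency ratio: 12
Total dependency ratio: 54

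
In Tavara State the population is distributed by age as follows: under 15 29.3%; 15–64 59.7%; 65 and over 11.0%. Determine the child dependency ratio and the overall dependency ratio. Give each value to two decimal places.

Youth dependency ratio: 49.08
Total dependency ratio: 67.50

Youth dependency ratio = 29.3 / 59.7 × 100 = 49.08
Total dependency ratio = (29.3 + 11.0) / 59.7 × 100 = 40.3 / 59.7 × 100 = 67.50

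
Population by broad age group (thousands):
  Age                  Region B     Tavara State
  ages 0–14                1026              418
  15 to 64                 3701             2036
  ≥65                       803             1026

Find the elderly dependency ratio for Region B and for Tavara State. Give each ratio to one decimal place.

Region B: 21.7
Tavara State: 50.4

Region B: 803 / 3701 × 100 = 21.7
Tavara State: 1026 / 2036 × 100 = 50.4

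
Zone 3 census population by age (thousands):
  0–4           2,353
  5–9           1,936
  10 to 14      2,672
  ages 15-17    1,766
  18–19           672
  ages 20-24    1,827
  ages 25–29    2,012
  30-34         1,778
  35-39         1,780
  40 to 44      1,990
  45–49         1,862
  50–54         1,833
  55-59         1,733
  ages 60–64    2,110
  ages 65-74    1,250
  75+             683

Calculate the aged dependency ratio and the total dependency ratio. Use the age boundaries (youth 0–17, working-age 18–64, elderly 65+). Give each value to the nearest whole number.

0–17: 2,353 + 1,936 + 2,672 + 1,766 = 8,727
18–64: 672 + 1,827 + 2,012 + 1,778 + 1,780 + 1,990 + 1,862 + 1,833 + 1,733 + 2,110 = 17,597
65+: 1,250 + 683 = 1,933
Old-age dependency ratio = 1,933 / 17,597 × 100 = 11
Total dependency ratio = (8,727 + 1,933) / 17,597 × 100 = 10,660 / 17,597 × 100 = 61

Old-age dependency ratio: 11
Total dependency ratio: 61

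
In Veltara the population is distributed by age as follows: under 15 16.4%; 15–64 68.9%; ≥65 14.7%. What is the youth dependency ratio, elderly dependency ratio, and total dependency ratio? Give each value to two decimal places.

Youth dependency ratio: 23.80
Old-age dependency ratio: 21.34
Total dependency ratio: 45.14

Youth dependency ratio = 16.4 / 68.9 × 100 = 23.80
Old-age dependency ratio = 14.7 / 68.9 × 100 = 21.34
Total dependency ratio = (16.4 + 14.7) / 68.9 × 100 = 31.1 / 68.9 × 100 = 45.14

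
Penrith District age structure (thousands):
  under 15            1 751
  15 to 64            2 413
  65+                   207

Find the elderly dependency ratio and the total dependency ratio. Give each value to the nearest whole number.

Old-age dependency ratio: 9
Total dependency ratio: 81

Old-age dependency ratio = 207 / 2 413 × 100 = 9
Total dependency ratio = (1 751 + 207) / 2 413 × 100 = 1 958 / 2 413 × 100 = 81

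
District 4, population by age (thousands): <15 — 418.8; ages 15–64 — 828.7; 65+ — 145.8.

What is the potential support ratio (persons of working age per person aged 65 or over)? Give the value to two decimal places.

Potential support ratio: 5.68

Potential support ratio = 828.7 / 145.8 = 5.68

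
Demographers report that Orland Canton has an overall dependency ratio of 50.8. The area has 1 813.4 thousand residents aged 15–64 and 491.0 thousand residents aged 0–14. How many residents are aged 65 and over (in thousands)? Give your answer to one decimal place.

Total dependency ratio = (youth + elderly) / working-age × 100
50.8 = (491.0 + E) / 1 813.4 × 100
⇒ 430.2

Aged 65 and over: 430.2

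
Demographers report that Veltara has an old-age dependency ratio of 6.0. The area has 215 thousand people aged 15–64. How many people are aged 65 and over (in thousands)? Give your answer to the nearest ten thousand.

Old-age dependency ratio = elderly / working-age × 100
6.0 = E / 215 × 100
⇒ 10

Aged 65 and over: 10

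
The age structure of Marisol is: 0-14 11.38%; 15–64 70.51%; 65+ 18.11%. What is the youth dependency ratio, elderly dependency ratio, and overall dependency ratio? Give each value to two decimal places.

Youth dependency ratio = 11.38 / 70.51 × 100 = 16.14
Old-age dependency ratio = 18.11 / 70.51 × 100 = 25.68
Total dependency ratio = (11.38 + 18.11) / 70.51 × 100 = 29.49 / 70.51 × 100 = 41.82

Youth dependency ratio: 16.14
Old-age dependency ratio: 25.68
Total dependency ratio: 41.82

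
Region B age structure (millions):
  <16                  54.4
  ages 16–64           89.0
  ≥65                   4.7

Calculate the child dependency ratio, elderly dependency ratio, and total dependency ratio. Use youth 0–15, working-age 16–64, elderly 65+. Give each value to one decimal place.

Youth dependency ratio: 61.1
Old-age dependency ratio: 5.3
Total dependency ratio: 66.4

Youth dependency ratio = 54.4 / 89.0 × 100 = 61.1
Old-age dependency ratio = 4.7 / 89.0 × 100 = 5.3
Total dependency ratio = (54.4 + 4.7) / 89.0 × 100 = 59.1 / 89.0 × 100 = 66.4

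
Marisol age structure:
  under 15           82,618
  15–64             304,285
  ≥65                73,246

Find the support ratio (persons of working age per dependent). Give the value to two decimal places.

Support ratio: 1.95

Support ratio = 304,285 / (82,618 + 73,246) = 304,285 / 155,864 = 1.95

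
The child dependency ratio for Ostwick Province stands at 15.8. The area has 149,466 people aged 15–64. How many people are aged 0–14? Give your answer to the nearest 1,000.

Aged 0–14: 24,000

Youth dependency ratio = youth / working-age × 100
15.8 = Y / 149,466 × 100
⇒ 24,000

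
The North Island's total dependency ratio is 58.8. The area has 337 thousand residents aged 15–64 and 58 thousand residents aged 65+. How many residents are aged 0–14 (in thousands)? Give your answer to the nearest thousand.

Aged 0–14: 140

Total dependency ratio = (youth + elderly) / working-age × 100
58.8 = (Y + 58) / 337 × 100
⇒ 140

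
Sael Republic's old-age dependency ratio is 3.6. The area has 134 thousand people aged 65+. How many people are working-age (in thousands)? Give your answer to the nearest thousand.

Working-age: 3722

Old-age dependency ratio = elderly / working-age × 100
3.6 = 134 / W × 100
⇒ 3722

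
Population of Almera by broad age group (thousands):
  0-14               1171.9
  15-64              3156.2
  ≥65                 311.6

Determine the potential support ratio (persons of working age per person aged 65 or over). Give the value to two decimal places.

Potential support ratio = 3156.2 / 311.6 = 10.13

Potential support ratio: 10.13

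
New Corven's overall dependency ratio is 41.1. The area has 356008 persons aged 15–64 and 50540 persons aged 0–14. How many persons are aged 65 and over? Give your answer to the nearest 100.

Aged 65 and over: 95800

Total dependency ratio = (youth + elderly) / working-age × 100
41.1 = (50540 + E) / 356008 × 100
⇒ 95800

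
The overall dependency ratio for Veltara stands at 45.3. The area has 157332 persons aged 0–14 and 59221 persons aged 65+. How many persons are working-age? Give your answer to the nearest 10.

Total dependency ratio = (youth + elderly) / working-age × 100
45.3 = (157332 + 59221) / W × 100
⇒ 478040

Working-age: 478040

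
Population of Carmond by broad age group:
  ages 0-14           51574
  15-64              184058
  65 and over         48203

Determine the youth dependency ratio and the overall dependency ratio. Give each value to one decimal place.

Youth dependency ratio = 51574 / 184058 × 100 = 28.0
Total dependency ratio = (51574 + 48203) / 184058 × 100 = 99777 / 184058 × 100 = 54.2

Youth dependency ratio: 28.0
Total dependency ratio: 54.2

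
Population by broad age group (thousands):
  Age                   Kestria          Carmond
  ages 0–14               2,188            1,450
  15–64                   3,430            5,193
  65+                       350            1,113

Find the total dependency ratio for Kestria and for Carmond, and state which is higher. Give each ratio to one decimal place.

Kestria: (2,188 + 350) / 3,430 × 100 = 2,538 / 3,430 × 100 = 74.0
Carmond: (1,450 + 1,113) / 5,193 × 100 = 2,563 / 5,193 × 100 = 49.4

Kestria: 74.0
Carmond: 49.4
Higher: Kestria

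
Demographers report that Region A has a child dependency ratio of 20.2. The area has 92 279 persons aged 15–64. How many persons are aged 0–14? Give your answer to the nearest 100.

Aged 0–14: 18 600

Youth dependency ratio = youth / working-age × 100
20.2 = Y / 92 279 × 100
⇒ 18 600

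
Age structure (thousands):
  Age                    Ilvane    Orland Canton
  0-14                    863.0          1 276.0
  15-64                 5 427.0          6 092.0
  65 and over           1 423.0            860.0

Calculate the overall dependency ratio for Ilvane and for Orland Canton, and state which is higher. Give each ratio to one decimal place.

Ilvane: 42.1
Orland Canton: 35.1
Higher: Ilvane

Ilvane: (863.0 + 1 423.0) / 5 427.0 × 100 = 2 286.0 / 5 427.0 × 100 = 42.1
Orland Canton: (1 276.0 + 860.0) / 6 092.0 × 100 = 2 136.0 / 6 092.0 × 100 = 35.1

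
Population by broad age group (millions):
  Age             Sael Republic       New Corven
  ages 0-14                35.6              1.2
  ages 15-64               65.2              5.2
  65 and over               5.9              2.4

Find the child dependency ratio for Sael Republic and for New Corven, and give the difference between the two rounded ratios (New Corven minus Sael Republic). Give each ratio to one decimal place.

Sael Republic: 35.6 / 65.2 × 100 = 54.6
New Corven: 1.2 / 5.2 × 100 = 23.1

Sael Republic: 54.6
New Corven: 23.1
Difference: -31.5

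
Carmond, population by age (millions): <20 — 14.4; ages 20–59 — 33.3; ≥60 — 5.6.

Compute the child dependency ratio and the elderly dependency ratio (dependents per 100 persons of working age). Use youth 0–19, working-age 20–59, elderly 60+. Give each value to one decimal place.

Youth dependency ratio = 14.4 / 33.3 × 100 = 43.2
Old-age dependency ratio = 5.6 / 33.3 × 100 = 16.8

Youth dependency ratio: 43.2
Old-age dependency ratio: 16.8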